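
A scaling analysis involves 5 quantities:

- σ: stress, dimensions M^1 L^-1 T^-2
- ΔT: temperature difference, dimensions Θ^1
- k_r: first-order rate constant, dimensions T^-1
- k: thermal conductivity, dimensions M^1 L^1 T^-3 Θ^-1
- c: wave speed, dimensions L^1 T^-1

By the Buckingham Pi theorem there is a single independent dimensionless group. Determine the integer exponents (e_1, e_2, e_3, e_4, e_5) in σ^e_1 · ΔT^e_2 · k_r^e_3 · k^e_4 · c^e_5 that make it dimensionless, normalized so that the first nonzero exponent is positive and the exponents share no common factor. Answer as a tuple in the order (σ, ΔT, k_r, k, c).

M: e_1·(1) + e_2·(0) + e_3·(0) + e_4·(1) + e_5·(0) = 0
L: e_1·(-1) + e_2·(0) + e_3·(0) + e_4·(1) + e_5·(1) = 0
T: e_1·(-2) + e_2·(0) + e_3·(-1) + e_4·(-3) + e_5·(-1) = 0
Θ: e_1·(0) + e_2·(1) + e_3·(0) + e_4·(-1) + e_5·(0) = 0
Solving this homogeneous linear system for the smallest-integer solution (first nonzero entry positive) gives (1, -1, -1, -1, 2).

(1, -1, -1, -1, 2)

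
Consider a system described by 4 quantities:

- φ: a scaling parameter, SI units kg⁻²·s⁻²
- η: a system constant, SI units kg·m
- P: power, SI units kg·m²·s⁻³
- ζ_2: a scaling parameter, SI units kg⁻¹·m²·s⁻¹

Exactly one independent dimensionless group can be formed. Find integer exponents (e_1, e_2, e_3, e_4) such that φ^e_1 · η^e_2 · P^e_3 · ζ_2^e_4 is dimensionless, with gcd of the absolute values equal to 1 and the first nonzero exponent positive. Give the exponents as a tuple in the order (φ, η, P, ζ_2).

(2, 4, -1, -1)

M: e_1·(-2) + e_2·(1) + e_3·(1) + e_4·(-1) = 0
L: e_1·(0) + e_2·(1) + e_3·(2) + e_4·(2) = 0
T: e_1·(-2) + e_2·(0) + e_3·(-3) + e_4·(-1) = 0
Solving this homogeneous linear system for the smallest-integer solution (first nonzero entry positive) gives (2, 4, -1, -1).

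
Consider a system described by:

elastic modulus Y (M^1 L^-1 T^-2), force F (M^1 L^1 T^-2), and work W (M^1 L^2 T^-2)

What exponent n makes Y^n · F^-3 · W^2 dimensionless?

1

Balance the M exponent: (1)·n from Y, plus −3·(1) + 2·(1) = -1 from the rest, must sum to zero.
n − 1 = 0, so n = 1.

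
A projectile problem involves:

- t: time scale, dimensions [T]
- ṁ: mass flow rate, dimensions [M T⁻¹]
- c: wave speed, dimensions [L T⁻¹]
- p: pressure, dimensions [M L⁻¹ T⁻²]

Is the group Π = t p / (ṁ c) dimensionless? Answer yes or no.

Sum the exponent of each base dimension across the product:
  M: [t]_M − [ṁ]_M − [c]_M + [p]_M = (0) − (1) − (0) + (1) = 0
  L: [t]_L − [ṁ]_L − [c]_L + [p]_L = (0) − (0) − (1) + (-1) = -2
  T: [t]_T − [ṁ]_T − [c]_T + [p]_T = (1) − (-1) − (-1) + (-2) = 1
Net dimensions [L⁻² T] ≠ [1] — not dimensionless.

no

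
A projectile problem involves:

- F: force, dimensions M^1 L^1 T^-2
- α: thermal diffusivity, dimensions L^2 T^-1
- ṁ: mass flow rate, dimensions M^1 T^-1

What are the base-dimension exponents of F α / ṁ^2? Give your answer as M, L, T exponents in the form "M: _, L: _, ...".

M: -1, L: 3, T: -1

Collect each base-dimension exponent across the product:
  M: (1) + (0) − 2·(1) = -1
  L: (1) + (2) − 2·(0) = 3
  T: (-2) + (-1) − 2·(-1) = -1
So the dimensions are [M⁻¹ L³ T⁻¹].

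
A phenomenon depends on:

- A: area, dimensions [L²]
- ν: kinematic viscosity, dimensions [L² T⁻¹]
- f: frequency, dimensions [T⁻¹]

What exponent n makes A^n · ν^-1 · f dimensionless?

1

Balance the L exponent: (2)·n from A, plus −(2) + (0) = -2 from the rest, must sum to zero.
2n − 2 = 0, so n = 1.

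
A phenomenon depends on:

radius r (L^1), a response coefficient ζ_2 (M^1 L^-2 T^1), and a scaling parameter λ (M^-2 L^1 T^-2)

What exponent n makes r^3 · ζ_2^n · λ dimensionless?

Balance the M exponent: (1)·n from ζ_2, plus 3·(0) + (-2) = -2 from the rest, must sum to zero.
n − 2 = 0, so n = 2.

2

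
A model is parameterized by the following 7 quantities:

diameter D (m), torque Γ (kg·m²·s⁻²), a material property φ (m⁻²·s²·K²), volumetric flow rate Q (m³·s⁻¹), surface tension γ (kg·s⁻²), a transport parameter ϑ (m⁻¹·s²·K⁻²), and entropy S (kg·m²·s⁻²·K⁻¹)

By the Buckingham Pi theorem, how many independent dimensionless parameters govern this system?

3

There are 7 variables and 4 base dimensions (M, L, T, Θ).
The dimension matrix has rank 4.
Independent dimensionless groups: 7 − 4 = 3.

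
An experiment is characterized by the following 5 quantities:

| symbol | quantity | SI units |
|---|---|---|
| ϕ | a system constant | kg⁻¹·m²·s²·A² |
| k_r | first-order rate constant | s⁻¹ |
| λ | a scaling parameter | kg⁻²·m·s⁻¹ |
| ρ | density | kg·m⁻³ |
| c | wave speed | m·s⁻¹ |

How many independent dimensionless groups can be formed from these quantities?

1

There are 5 variables and 4 base dimensions (M, L, T, I).
The dimension matrix has rank 4.
Independent dimensionless groups: 5 − 4 = 1.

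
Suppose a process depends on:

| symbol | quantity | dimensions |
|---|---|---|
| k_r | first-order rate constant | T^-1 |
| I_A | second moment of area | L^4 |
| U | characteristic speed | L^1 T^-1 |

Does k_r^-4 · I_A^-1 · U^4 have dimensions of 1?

Sum the exponent of each base dimension across the product:
  M: −4·[k_r]_M − [I_A]_M + 4·[U]_M = −4·(0) − (0) + 4·(0) = 0
  L: −4·[k_r]_L − [I_A]_L + 4·[U]_L = −4·(0) − (4) + 4·(1) = 0
  T: −4·[k_r]_T − [I_A]_T + 4·[U]_T = −4·(-1) − (0) + 4·(-1) = 0
  Θ: −4·[k_r]_Θ − [I_A]_Θ + 4·[U]_Θ = −4·(0) − (0) + 4·(0) = 0
All base exponents vanish — dimensionless.

yes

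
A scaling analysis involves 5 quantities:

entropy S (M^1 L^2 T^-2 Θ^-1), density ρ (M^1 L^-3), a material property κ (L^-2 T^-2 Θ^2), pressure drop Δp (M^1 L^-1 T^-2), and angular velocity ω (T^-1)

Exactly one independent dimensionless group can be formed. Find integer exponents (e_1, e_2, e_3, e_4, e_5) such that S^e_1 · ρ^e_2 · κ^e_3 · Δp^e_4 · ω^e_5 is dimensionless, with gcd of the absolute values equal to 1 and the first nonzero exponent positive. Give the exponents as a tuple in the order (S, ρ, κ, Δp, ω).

(2, 2, 1, -4, 2)

M: e_1·(1) + e_2·(1) + e_3·(0) + e_4·(1) + e_5·(0) = 0
L: e_1·(2) + e_2·(-3) + e_3·(-2) + e_4·(-1) + e_5·(0) = 0
T: e_1·(-2) + e_2·(0) + e_3·(-2) + e_4·(-2) + e_5·(-1) = 0
Θ: e_1·(-1) + e_2·(0) + e_3·(2) + e_4·(0) + e_5·(0) = 0
Solving this homogeneous linear system for the smallest-integer solution (first nonzero entry positive) gives (2, 2, 1, -4, 2).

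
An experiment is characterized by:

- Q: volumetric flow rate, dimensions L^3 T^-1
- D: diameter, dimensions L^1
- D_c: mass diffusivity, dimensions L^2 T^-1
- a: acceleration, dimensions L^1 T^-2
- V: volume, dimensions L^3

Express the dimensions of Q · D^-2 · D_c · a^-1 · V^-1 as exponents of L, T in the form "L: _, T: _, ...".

L: -1, T: 0

Collect each base-dimension exponent across the product:
  L: (3) − 2·(1) + (2) − (1) − (3) = -1
  T: (-1) − 2·(0) + (-1) − (-2) − (0) = 0
So the dimensions are [L⁻¹].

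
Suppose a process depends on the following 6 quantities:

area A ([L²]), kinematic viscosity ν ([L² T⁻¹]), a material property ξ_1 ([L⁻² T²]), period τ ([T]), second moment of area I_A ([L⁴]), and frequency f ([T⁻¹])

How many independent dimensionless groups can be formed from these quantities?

4

There are 6 variables and 2 base dimensions (L, T).
The dimension matrix has rank 2.
Independent dimensionless groups: 6 − 2 = 4.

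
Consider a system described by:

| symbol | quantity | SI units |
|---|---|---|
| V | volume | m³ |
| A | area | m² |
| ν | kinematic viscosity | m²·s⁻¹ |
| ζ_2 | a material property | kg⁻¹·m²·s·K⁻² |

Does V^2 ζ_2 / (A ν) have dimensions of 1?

Sum the exponent of each base dimension across the product:
  M: 2·[V]_M − [A]_M − [ν]_M + [ζ_2]_M = 2·(0) − (0) − (0) + (-1) = -1
  L: 2·[V]_L − [A]_L − [ν]_L + [ζ_2]_L = 2·(3) − (2) − (2) + (2) = 4
  T: 2·[V]_T − [A]_T − [ν]_T + [ζ_2]_T = 2·(0) − (0) − (-1) + (1) = 2
  Θ: 2·[V]_Θ − [A]_Θ − [ν]_Θ + [ζ_2]_Θ = 2·(0) − (0) − (0) + (-2) = -2
Net dimensions [M⁻¹ L⁴ T² Θ⁻²] ≠ [1] — not dimensionless.

no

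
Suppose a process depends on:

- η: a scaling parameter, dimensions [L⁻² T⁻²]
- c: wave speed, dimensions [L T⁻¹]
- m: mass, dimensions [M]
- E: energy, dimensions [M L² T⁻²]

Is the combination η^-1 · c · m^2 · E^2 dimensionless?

no

Sum the exponent of each base dimension across the product:
  M: −[η]_M + [c]_M + 2·[m]_M + 2·[E]_M = −(0) + (0) + 2·(1) + 2·(1) = 4
  L: −[η]_L + [c]_L + 2·[m]_L + 2·[E]_L = −(-2) + (1) + 2·(0) + 2·(2) = 7
  T: −[η]_T + [c]_T + 2·[m]_T + 2·[E]_T = −(-2) + (-1) + 2·(0) + 2·(-2) = -3
Net dimensions [M⁴ L⁷ T⁻³] ≠ [1] — not dimensionless.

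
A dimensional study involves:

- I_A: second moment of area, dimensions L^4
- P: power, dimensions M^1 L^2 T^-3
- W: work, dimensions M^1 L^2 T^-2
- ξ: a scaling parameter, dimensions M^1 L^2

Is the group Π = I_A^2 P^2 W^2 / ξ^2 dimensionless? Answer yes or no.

no

Sum the exponent of each base dimension across the product:
  M: 2·[I_A]_M + 2·[P]_M + 2·[W]_M − 2·[ξ]_M = 2·(0) + 2·(1) + 2·(1) − 2·(1) = 2
  L: 2·[I_A]_L + 2·[P]_L + 2·[W]_L − 2·[ξ]_L = 2·(4) + 2·(2) + 2·(2) − 2·(2) = 12
  T: 2·[I_A]_T + 2·[P]_T + 2·[W]_T − 2·[ξ]_T = 2·(0) + 2·(-3) + 2·(-2) − 2·(0) = -10
Net dimensions [M² L¹² T⁻¹⁰] ≠ [1] — not dimensionless.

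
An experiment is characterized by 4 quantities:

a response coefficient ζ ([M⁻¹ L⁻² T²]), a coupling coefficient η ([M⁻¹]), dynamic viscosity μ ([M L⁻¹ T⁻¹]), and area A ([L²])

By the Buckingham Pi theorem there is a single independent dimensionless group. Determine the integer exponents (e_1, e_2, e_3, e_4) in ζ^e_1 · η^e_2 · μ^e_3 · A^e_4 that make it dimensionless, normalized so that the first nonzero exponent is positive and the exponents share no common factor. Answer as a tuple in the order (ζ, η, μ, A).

(1, 1, 2, 2)

M: e_1·(-1) + e_2·(-1) + e_3·(1) + e_4·(0) = 0
L: e_1·(-2) + e_2·(0) + e_3·(-1) + e_4·(2) = 0
T: e_1·(2) + e_2·(0) + e_3·(-1) + e_4·(0) = 0
Solving this homogeneous linear system for the smallest-integer solution (first nonzero entry positive) gives (1, 1, 2, 2).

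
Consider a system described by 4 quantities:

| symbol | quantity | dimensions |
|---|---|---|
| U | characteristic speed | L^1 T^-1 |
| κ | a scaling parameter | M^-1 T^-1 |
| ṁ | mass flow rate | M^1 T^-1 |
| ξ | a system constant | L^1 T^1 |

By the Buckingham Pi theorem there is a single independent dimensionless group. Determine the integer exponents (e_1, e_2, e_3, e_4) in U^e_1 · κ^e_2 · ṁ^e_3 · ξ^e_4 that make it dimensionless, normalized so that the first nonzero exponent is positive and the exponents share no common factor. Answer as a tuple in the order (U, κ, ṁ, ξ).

(1, -1, -1, -1)

M: e_1·(0) + e_2·(-1) + e_3·(1) + e_4·(0) = 0
L: e_1·(1) + e_2·(0) + e_3·(0) + e_4·(1) = 0
T: e_1·(-1) + e_2·(-1) + e_3·(-1) + e_4·(1) = 0
Solving this homogeneous linear system for the smallest-integer solution (first nonzero entry positive) gives (1, -1, -1, -1).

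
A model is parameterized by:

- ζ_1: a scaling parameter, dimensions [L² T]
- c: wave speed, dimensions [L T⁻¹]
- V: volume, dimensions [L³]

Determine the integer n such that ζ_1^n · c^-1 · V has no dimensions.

-1

Balance the L exponent: (2)·n from ζ_1, plus −(1) + (3) = 2 from the rest, must sum to zero.
2n + 2 = 0, so n = -1.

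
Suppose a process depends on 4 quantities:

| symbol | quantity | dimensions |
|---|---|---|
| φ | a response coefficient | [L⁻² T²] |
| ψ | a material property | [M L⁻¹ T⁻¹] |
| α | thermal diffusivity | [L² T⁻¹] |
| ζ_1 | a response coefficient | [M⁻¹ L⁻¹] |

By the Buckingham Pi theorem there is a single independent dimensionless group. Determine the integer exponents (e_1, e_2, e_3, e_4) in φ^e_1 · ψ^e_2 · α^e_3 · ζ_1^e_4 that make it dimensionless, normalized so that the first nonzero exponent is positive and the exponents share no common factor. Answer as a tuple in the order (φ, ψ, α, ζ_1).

M: e_1·(0) + e_2·(1) + e_3·(0) + e_4·(-1) = 0
L: e_1·(-2) + e_2·(-1) + e_3·(2) + e_4·(-1) = 0
T: e_1·(2) + e_2·(-1) + e_3·(-1) + e_4·(0) = 0
Solving this homogeneous linear system for the smallest-integer solution (first nonzero entry positive) gives (2, 1, 3, 1).

(2, 1, 3, 1)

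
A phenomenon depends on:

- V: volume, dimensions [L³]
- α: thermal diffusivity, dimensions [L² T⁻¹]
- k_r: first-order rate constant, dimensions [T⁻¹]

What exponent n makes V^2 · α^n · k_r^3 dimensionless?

-3

Balance the L exponent: (2)·n from α, plus 2·(3) + 3·(0) = 6 from the rest, must sum to zero.
2n + 6 = 0, so n = -3.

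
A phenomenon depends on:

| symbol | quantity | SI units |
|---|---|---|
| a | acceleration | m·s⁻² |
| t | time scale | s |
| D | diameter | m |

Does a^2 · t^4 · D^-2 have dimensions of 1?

Sum the exponent of each base dimension across the product:
  M: 2·[a]_M + 4·[t]_M − 2·[D]_M = 2·(0) + 4·(0) − 2·(0) = 0
  L: 2·[a]_L + 4·[t]_L − 2·[D]_L = 2·(1) + 4·(0) − 2·(1) = 0
  T: 2·[a]_T + 4·[t]_T − 2·[D]_T = 2·(-2) + 4·(1) − 2·(0) = 0
All base exponents vanish — dimensionless.

yes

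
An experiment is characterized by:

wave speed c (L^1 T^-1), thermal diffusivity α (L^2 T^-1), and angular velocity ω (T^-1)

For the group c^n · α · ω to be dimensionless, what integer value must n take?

-2

Balance the L exponent: (1)·n from c, plus (2) + (0) = 2 from the rest, must sum to zero.
n + 2 = 0, so n = -2.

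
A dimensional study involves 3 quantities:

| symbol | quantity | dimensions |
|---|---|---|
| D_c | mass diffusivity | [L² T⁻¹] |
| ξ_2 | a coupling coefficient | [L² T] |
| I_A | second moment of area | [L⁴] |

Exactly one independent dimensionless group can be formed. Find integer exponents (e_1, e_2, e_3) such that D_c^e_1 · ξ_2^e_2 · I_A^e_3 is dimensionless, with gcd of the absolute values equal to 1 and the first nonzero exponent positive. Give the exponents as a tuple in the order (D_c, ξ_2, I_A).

L: e_1·(2) + e_2·(2) + e_3·(4) = 0
T: e_1·(-1) + e_2·(1) + e_3·(0) = 0
Solving this homogeneous linear system for the smallest-integer solution (first nonzero entry positive) gives (1, 1, -1).

(1, 1, -1)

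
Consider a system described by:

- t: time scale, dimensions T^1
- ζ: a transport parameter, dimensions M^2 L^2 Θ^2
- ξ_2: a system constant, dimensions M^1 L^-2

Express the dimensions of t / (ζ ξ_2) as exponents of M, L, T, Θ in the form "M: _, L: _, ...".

Collect each base-dimension exponent across the product:
  M: (0) − (2) − (1) = -3
  L: (0) − (2) − (-2) = 0
  T: (1) − (0) − (0) = 1
  Θ: (0) − (2) − (0) = -2
So the dimensions are [M⁻³ T Θ⁻²].

M: -3, L: 0, T: 1, Θ: -2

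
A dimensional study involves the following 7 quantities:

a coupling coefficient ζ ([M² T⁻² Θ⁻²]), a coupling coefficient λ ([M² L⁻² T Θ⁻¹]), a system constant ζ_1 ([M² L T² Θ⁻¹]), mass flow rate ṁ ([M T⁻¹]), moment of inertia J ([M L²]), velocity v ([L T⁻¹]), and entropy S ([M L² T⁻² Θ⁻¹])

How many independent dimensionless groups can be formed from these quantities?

3

There are 7 variables and 4 base dimensions (M, L, T, Θ).
The dimension matrix has rank 4.
Independent dimensionless groups: 7 − 4 = 3.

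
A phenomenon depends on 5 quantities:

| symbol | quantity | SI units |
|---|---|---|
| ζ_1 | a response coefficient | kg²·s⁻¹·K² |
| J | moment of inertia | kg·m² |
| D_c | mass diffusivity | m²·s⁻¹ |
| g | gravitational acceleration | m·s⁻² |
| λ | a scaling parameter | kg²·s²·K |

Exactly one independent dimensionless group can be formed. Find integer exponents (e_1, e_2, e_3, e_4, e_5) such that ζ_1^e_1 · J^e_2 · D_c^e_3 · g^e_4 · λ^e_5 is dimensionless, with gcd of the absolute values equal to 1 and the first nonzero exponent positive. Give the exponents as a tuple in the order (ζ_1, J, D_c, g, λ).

(1, 2, -1, -2, -2)

M: e_1·(2) + e_2·(1) + e_3·(0) + e_4·(0) + e_5·(2) = 0
L: e_1·(0) + e_2·(2) + e_3·(2) + e_4·(1) + e_5·(0) = 0
T: e_1·(-1) + e_2·(0) + e_3·(-1) + e_4·(-2) + e_5·(2) = 0
Θ: e_1·(2) + e_2·(0) + e_3·(0) + e_4·(0) + e_5·(1) = 0
Solving this homogeneous linear system for the smallest-integer solution (first nonzero entry positive) gives (1, 2, -1, -2, -2).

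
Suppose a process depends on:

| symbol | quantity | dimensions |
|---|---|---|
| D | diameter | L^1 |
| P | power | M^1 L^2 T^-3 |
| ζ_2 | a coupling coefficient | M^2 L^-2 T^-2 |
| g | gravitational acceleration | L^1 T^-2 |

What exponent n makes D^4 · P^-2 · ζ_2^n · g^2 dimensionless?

1

Balance the M exponent: (2)·n from ζ_2, plus 4·(0) − 2·(1) + 2·(0) = -2 from the rest, must sum to zero.
2n − 2 = 0, so n = 1.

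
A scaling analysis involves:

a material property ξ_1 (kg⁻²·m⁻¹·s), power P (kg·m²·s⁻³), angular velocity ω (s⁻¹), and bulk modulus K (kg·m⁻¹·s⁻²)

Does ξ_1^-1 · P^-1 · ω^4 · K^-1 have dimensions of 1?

Sum the exponent of each base dimension across the product:
  M: −[ξ_1]_M − [P]_M + 4·[ω]_M − [K]_M = −(-2) − (1) + 4·(0) − (1) = 0
  L: −[ξ_1]_L − [P]_L + 4·[ω]_L − [K]_L = −(-1) − (2) + 4·(0) − (-1) = 0
  T: −[ξ_1]_T − [P]_T + 4·[ω]_T − [K]_T = −(1) − (-3) + 4·(-1) − (-2) = 0
All base exponents vanish — dimensionless.

yes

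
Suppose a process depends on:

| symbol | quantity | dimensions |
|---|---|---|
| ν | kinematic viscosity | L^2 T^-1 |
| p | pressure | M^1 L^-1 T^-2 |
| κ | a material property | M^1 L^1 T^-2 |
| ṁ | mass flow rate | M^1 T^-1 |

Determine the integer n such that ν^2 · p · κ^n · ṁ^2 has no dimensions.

Balance the M exponent: (1)·n from κ, plus 2·(0) + (1) + 2·(1) = 3 from the rest, must sum to zero.
n + 3 = 0, so n = -3.

-3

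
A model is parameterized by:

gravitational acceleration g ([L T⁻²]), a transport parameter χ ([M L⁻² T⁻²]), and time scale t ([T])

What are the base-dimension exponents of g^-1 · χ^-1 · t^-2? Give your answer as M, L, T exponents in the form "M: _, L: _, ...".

Collect each base-dimension exponent across the product:
  M: −(0) − (1) − 2·(0) = -1
  L: −(1) − (-2) − 2·(0) = 1
  T: −(-2) − (-2) − 2·(1) = 2
So the dimensions are [M⁻¹ L T²].

M: -1, L: 1, T: 2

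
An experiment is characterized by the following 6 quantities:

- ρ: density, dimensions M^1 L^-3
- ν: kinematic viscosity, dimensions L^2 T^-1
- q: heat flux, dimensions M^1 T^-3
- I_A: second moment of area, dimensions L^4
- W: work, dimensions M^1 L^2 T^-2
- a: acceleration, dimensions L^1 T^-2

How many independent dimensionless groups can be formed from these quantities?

There are 6 variables and 3 base dimensions (M, L, T).
The dimension matrix has rank 3.
Independent dimensionless groups: 6 − 3 = 3.

3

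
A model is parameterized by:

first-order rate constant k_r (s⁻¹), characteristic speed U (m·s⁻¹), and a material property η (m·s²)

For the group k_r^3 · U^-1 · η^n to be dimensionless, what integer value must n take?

Balance the L exponent: (1)·n from η, plus 3·(0) − (1) = -1 from the rest, must sum to zero.
n − 1 = 0, so n = 1.

1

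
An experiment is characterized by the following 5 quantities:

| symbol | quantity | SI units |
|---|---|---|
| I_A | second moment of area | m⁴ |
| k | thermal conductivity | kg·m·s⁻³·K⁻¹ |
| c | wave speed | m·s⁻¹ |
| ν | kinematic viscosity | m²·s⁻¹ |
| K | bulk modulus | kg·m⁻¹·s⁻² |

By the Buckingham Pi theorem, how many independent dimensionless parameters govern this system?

There are 5 variables and 4 base dimensions (M, L, T, Θ).
The dimension matrix has rank 4.
Independent dimensionless groups: 5 − 4 = 1.

1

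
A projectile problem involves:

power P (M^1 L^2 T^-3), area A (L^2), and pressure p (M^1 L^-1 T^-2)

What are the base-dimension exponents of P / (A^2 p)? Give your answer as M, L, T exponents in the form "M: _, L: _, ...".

Collect each base-dimension exponent across the product:
  M: (1) − 2·(0) − (1) = 0
  L: (2) − 2·(2) − (-1) = -1
  T: (-3) − 2·(0) − (-2) = -1
So the dimensions are [L⁻¹ T⁻¹].

M: 0, L: -1, T: -1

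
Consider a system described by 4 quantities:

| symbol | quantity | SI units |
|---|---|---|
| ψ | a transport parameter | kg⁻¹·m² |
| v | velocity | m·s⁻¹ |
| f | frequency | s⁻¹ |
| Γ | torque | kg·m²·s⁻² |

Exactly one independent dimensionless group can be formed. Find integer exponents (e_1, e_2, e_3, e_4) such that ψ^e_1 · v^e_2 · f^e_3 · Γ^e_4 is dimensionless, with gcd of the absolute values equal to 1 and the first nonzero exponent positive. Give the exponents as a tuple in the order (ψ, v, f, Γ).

M: e_1·(-1) + e_2·(0) + e_3·(0) + e_4·(1) = 0
L: e_1·(2) + e_2·(1) + e_3·(0) + e_4·(2) = 0
T: e_1·(0) + e_2·(-1) + e_3·(-1) + e_4·(-2) = 0
Solving this homogeneous linear system for the smallest-integer solution (first nonzero entry positive) gives (1, -4, 2, 1).

(1, -4, 2, 1)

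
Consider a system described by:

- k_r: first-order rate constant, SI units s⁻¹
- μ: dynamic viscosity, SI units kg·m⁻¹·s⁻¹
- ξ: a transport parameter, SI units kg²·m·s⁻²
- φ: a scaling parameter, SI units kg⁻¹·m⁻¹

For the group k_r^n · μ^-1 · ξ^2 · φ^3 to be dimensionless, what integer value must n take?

Balance the T exponent: (-1)·n from k_r, plus −(-1) + 2·(-2) + 3·(0) = -3 from the rest, must sum to zero.
−n − 3 = 0, so n = -3.

-3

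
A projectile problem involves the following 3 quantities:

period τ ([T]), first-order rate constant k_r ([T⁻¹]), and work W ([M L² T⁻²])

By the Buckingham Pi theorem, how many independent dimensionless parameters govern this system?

1

There are 3 variables and 3 base dimensions (M, L, T).
The dimension matrix has rank 2 (less than 3: the dimension vectors are linearly dependent).
Independent dimensionless groups: 3 − 2 = 1.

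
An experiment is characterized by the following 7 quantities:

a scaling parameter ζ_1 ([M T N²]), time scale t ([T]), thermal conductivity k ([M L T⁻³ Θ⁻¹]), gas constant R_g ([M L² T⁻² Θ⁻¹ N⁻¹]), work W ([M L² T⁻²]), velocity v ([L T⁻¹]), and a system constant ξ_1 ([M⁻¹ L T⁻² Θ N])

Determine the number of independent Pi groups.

2

There are 7 variables and 5 base dimensions (M, L, T, Θ, N).
The dimension matrix has rank 5.
Independent dimensionless groups: 7 − 5 = 2.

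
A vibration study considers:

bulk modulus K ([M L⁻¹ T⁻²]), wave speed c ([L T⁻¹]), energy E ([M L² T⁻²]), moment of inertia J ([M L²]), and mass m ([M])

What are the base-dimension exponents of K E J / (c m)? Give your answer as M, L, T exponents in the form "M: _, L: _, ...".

Collect each base-dimension exponent across the product:
  M: (1) − (0) + (1) + (1) − (1) = 2
  L: (-1) − (1) + (2) + (2) − (0) = 2
  T: (-2) − (-1) + (-2) + (0) − (0) = -3
So the dimensions are [M² L² T⁻³].

M: 2, L: 2, T: -3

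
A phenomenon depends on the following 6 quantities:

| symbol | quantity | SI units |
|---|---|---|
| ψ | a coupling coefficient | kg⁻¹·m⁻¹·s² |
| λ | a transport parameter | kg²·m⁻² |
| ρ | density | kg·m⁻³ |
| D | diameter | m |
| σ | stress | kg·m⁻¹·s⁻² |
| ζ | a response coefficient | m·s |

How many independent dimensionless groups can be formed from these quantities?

There are 6 variables and 3 base dimensions (M, L, T).
The dimension matrix has rank 3.
Independent dimensionless groups: 6 − 3 = 3.

3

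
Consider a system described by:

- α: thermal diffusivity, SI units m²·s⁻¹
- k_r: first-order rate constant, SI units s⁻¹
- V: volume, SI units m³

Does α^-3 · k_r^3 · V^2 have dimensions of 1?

Sum the exponent of each base dimension across the product:
  M: −3·[α]_M + 3·[k_r]_M + 2·[V]_M = −3·(0) + 3·(0) + 2·(0) = 0
  L: −3·[α]_L + 3·[k_r]_L + 2·[V]_L = −3·(2) + 3·(0) + 2·(3) = 0
  T: −3·[α]_T + 3·[k_r]_T + 2·[V]_T = −3·(-1) + 3·(-1) + 2·(0) = 0
All base exponents vanish — dimensionless.

yes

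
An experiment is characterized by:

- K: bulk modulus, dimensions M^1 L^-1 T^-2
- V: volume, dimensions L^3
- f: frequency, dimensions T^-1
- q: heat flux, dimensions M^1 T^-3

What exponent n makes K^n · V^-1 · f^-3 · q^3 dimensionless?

-3

Balance the M exponent: (1)·n from K, plus −(0) − 3·(0) + 3·(1) = 3 from the rest, must sum to zero.
n + 3 = 0, so n = -3.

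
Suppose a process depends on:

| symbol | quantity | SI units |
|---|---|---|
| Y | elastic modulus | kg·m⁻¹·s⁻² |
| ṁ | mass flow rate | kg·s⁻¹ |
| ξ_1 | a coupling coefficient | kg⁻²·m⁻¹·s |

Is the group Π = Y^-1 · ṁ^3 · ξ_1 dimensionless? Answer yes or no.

Sum the exponent of each base dimension across the product:
  M: −[Y]_M + 3·[ṁ]_M + [ξ_1]_M = −(1) + 3·(1) + (-2) = 0
  L: −[Y]_L + 3·[ṁ]_L + [ξ_1]_L = −(-1) + 3·(0) + (-1) = 0
  T: −[Y]_T + 3·[ṁ]_T + [ξ_1]_T = −(-2) + 3·(-1) + (1) = 0
All base exponents vanish — dimensionless.

yes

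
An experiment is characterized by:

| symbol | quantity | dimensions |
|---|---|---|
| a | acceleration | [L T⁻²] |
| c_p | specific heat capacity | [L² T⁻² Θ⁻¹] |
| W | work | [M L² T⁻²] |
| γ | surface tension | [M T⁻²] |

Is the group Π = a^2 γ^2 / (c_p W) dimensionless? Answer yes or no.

no

Sum the exponent of each base dimension across the product:
  M: 2·[a]_M − [c_p]_M − [W]_M + 2·[γ]_M = 2·(0) − (0) − (1) + 2·(1) = 1
  L: 2·[a]_L − [c_p]_L − [W]_L + 2·[γ]_L = 2·(1) − (2) − (2) + 2·(0) = -2
  T: 2·[a]_T − [c_p]_T − [W]_T + 2·[γ]_T = 2·(-2) − (-2) − (-2) + 2·(-2) = -4
  Θ: 2·[a]_Θ − [c_p]_Θ − [W]_Θ + 2·[γ]_Θ = 2·(0) − (-1) − (0) + 2·(0) = 1
Net dimensions [M L⁻² T⁻⁴ Θ] ≠ [1] — not dimensionless.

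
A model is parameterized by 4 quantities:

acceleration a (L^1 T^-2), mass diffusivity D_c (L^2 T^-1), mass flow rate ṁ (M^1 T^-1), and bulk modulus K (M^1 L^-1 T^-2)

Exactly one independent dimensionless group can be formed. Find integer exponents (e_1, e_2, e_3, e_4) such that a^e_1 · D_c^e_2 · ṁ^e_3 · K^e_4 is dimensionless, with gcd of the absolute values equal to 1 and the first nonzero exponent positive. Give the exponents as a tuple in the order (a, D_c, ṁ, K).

(1, -1, 1, -1)

M: e_1·(0) + e_2·(0) + e_3·(1) + e_4·(1) = 0
L: e_1·(1) + e_2·(2) + e_3·(0) + e_4·(-1) = 0
T: e_1·(-2) + e_2·(-1) + e_3·(-1) + e_4·(-2) = 0
Solving this homogeneous linear system for the smallest-integer solution (first nonzero entry positive) gives (1, -1, 1, -1).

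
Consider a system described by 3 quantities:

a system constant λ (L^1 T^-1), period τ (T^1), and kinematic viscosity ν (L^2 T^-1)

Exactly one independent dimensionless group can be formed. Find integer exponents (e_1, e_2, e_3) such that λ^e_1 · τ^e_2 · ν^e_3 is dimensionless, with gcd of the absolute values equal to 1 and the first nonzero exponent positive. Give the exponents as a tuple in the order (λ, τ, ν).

L: e_1·(1) + e_2·(0) + e_3·(2) = 0
T: e_1·(-1) + e_2·(1) + e_3·(-1) = 0
Solving this homogeneous linear system for the smallest-integer solution (first nonzero entry positive) gives (2, 1, -1).

(2, 1, -1)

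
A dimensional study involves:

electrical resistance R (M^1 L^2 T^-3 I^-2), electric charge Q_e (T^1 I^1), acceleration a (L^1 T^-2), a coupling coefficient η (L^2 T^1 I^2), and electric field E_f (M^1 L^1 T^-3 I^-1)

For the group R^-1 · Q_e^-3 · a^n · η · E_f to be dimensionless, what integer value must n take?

Balance the L exponent: (1)·n from a, plus −(2) − 3·(0) + (2) + (1) = 1 from the rest, must sum to zero.
n + 1 = 0, so n = -1.

-1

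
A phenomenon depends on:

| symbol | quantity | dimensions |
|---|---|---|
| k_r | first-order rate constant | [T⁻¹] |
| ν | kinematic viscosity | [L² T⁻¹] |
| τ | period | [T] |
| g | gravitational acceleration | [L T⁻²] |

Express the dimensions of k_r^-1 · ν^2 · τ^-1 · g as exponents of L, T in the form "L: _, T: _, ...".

L: 5, T: -4

Collect each base-dimension exponent across the product:
  L: −(0) + 2·(2) − (0) + (1) = 5
  T: −(-1) + 2·(-1) − (1) + (-2) = -4
So the dimensions are [L⁵ T⁻⁴].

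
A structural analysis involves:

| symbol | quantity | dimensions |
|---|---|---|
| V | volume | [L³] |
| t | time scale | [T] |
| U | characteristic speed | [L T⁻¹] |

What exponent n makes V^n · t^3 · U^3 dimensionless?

-1

Balance the L exponent: (3)·n from V, plus 3·(0) + 3·(1) = 3 from the rest, must sum to zero.
3n + 3 = 0, so n = -1.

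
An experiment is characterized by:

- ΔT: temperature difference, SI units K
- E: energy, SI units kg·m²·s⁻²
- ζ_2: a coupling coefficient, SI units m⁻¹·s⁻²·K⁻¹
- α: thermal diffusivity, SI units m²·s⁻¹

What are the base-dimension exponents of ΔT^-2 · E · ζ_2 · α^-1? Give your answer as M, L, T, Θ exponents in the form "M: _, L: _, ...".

Collect each base-dimension exponent across the product:
  M: −2·(0) + (1) + (0) − (0) = 1
  L: −2·(0) + (2) + (-1) − (2) = -1
  T: −2·(0) + (-2) + (-2) − (-1) = -3
  Θ: −2·(1) + (0) + (-1) − (0) = -3
So the dimensions are [M L⁻¹ T⁻³ Θ⁻³].

M: 1, L: -1, T: -3, Θ: -3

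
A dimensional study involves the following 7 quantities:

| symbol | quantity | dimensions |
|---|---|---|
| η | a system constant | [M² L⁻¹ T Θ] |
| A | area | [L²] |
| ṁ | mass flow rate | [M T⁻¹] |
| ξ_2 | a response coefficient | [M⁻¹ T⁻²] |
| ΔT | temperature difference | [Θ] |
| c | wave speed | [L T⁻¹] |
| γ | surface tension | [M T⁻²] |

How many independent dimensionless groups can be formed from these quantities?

There are 7 variables and 4 base dimensions (M, L, T, Θ).
The dimension matrix has rank 4.
Independent dimensionless groups: 7 − 4 = 3.

3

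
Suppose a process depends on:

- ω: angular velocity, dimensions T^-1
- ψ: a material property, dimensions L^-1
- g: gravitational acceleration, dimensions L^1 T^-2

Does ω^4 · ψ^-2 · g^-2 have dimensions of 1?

yes

Sum the exponent of each base dimension across the product:
  L: 4·[ω]_L − 2·[ψ]_L − 2·[g]_L = 4·(0) − 2·(-1) − 2·(1) = 0
  T: 4·[ω]_T − 2·[ψ]_T − 2·[g]_T = 4·(-1) − 2·(0) − 2·(-2) = 0
All base exponents vanish — dimensionless.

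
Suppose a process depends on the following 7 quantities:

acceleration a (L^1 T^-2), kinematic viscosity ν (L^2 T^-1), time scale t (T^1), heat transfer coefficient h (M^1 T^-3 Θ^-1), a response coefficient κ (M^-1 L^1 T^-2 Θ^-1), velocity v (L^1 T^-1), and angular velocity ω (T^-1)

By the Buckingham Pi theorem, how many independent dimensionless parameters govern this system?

There are 7 variables and 4 base dimensions (M, L, T, Θ).
The dimension matrix has rank 4.
Independent dimensionless groups: 7 − 4 = 3.

3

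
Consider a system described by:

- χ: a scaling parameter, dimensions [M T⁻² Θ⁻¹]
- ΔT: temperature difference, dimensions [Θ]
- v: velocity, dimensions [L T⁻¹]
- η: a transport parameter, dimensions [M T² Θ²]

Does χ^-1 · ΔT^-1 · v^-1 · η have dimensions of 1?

no

Sum the exponent of each base dimension across the product:
  M: −[χ]_M − [ΔT]_M − [v]_M + [η]_M = −(1) − (0) − (0) + (1) = 0
  L: −[χ]_L − [ΔT]_L − [v]_L + [η]_L = −(0) − (0) − (1) + (0) = -1
  T: −[χ]_T − [ΔT]_T − [v]_T + [η]_T = −(-2) − (0) − (-1) + (2) = 5
  Θ: −[χ]_Θ − [ΔT]_Θ − [v]_Θ + [η]_Θ = −(-1) − (1) − (0) + (2) = 2
Net dimensions [L⁻¹ T⁵ Θ²] ≠ [1] — not dimensionless.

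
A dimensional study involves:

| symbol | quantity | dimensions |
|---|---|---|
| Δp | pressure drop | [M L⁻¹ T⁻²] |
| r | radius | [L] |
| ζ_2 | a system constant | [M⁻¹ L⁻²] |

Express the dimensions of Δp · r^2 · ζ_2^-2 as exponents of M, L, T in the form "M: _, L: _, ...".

M: 3, L: 5, T: -2

Collect each base-dimension exponent across the product:
  M: (1) + 2·(0) − 2·(-1) = 3
  L: (-1) + 2·(1) − 2·(-2) = 5
  T: (-2) + 2·(0) − 2·(0) = -2
So the dimensions are [M³ L⁵ T⁻²].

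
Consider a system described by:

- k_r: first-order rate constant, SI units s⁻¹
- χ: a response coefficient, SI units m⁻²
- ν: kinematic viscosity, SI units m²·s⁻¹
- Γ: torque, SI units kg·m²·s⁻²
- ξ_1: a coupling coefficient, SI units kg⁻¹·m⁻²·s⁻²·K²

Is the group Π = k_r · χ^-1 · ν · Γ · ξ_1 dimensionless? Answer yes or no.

no

Sum the exponent of each base dimension across the product:
  M: [k_r]_M − [χ]_M + [ν]_M + [Γ]_M + [ξ_1]_M = (0) − (0) + (0) + (1) + (-1) = 0
  L: [k_r]_L − [χ]_L + [ν]_L + [Γ]_L + [ξ_1]_L = (0) − (-2) + (2) + (2) + (-2) = 4
  T: [k_r]_T − [χ]_T + [ν]_T + [Γ]_T + [ξ_1]_T = (-1) − (0) + (-1) + (-2) + (-2) = -6
  Θ: [k_r]_Θ − [χ]_Θ + [ν]_Θ + [Γ]_Θ + [ξ_1]_Θ = (0) − (0) + (0) + (0) + (2) = 2
Net dimensions [L⁴ T⁻⁶ Θ²] ≠ [1] — not dimensionless.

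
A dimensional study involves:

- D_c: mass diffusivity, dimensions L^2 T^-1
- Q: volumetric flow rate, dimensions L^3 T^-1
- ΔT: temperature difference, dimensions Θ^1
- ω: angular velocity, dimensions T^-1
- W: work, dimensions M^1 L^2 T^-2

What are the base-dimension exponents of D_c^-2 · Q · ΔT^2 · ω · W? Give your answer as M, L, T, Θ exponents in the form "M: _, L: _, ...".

Collect each base-dimension exponent across the product:
  M: −2·(0) + (0) + 2·(0) + (0) + (1) = 1
  L: −2·(2) + (3) + 2·(0) + (0) + (2) = 1
  T: −2·(-1) + (-1) + 2·(0) + (-1) + (-2) = -2
  Θ: −2·(0) + (0) + 2·(1) + (0) + (0) = 2
So the dimensions are [M L T⁻² Θ²].

M: 1, L: 1, T: -2, Θ: 2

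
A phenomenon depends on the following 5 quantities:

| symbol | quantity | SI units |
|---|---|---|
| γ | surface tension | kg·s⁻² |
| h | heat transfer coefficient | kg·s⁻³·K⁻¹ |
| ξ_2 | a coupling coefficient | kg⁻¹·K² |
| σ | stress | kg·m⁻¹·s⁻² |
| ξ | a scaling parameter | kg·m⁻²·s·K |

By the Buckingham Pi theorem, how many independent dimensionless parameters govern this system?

1

There are 5 variables and 4 base dimensions (M, L, T, Θ).
The dimension matrix has rank 4.
Independent dimensionless groups: 5 − 4 = 1.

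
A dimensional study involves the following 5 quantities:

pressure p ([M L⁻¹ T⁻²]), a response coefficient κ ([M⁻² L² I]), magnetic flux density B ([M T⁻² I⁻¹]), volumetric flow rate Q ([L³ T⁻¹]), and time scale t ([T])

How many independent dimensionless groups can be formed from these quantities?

There are 5 variables and 4 base dimensions (M, L, T, I).
The dimension matrix has rank 4.
Independent dimensionless groups: 5 − 4 = 1.

1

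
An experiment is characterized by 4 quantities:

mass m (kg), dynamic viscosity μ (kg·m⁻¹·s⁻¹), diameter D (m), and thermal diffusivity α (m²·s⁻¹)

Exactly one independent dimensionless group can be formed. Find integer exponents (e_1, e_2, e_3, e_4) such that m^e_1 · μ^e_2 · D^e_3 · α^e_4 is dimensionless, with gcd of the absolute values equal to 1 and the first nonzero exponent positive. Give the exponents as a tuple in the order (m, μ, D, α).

M: e_1·(1) + e_2·(1) + e_3·(0) + e_4·(0) = 0
L: e_1·(0) + e_2·(-1) + e_3·(1) + e_4·(2) = 0
T: e_1·(0) + e_2·(-1) + e_3·(0) + e_4·(-1) = 0
Solving this homogeneous linear system for the smallest-integer solution (first nonzero entry positive) gives (1, -1, -3, 1).

(1, -1, -3, 1)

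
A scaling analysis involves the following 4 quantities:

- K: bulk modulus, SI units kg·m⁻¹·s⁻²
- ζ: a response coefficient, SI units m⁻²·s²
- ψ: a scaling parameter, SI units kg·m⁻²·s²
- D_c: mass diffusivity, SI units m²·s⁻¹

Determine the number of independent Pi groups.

There are 4 variables and 3 base dimensions (M, L, T).
The dimension matrix has rank 3.
Independent dimensionless groups: 4 − 3 = 1.

1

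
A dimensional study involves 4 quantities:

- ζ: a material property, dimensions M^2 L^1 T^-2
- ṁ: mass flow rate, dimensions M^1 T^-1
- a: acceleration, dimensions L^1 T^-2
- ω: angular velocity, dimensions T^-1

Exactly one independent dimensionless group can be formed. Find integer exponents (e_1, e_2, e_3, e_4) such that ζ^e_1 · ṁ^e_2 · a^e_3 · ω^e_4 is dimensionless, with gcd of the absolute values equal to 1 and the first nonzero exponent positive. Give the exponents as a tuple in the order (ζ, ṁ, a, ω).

M: e_1·(2) + e_2·(1) + e_3·(0) + e_4·(0) = 0
L: e_1·(1) + e_2·(0) + e_3·(1) + e_4·(0) = 0
T: e_1·(-2) + e_2·(-1) + e_3·(-2) + e_4·(-1) = 0
Solving this homogeneous linear system for the smallest-integer solution (first nonzero entry positive) gives (1, -2, -1, 2).

(1, -2, -1, 2)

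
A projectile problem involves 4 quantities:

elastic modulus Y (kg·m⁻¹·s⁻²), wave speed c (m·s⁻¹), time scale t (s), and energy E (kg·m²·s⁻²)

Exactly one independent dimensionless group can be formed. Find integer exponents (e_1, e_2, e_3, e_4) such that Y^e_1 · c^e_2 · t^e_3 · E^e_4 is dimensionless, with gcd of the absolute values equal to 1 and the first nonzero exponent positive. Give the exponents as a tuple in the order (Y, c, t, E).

M: e_1·(1) + e_2·(0) + e_3·(0) + e_4·(1) = 0
L: e_1·(-1) + e_2·(1) + e_3·(0) + e_4·(2) = 0
T: e_1·(-2) + e_2·(-1) + e_3·(1) + e_4·(-2) = 0
Solving this homogeneous linear system for the smallest-integer solution (first nonzero entry positive) gives (1, 3, 3, -1).

(1, 3, 3, -1)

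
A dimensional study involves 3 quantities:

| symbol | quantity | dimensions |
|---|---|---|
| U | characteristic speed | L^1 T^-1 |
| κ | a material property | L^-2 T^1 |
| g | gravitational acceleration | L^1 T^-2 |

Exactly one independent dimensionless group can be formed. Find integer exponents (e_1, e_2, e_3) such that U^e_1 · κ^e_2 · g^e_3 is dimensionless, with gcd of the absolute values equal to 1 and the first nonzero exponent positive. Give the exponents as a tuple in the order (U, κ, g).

L: e_1·(1) + e_2·(-2) + e_3·(1) = 0
T: e_1·(-1) + e_2·(1) + e_3·(-2) = 0
Solving this homogeneous linear system for the smallest-integer solution (first nonzero entry positive) gives (3, 1, -1).

(3, 1, -1)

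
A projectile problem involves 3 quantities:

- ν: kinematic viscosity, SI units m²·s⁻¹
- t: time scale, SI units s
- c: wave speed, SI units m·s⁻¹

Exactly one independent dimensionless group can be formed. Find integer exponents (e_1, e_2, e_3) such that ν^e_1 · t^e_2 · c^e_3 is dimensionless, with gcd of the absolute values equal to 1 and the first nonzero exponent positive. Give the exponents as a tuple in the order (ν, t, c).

(1, -1, -2)

L: e_1·(2) + e_2·(0) + e_3·(1) = 0
T: e_1·(-1) + e_2·(1) + e_3·(-1) = 0
Solving this homogeneous linear system for the smallest-integer solution (first nonzero entry positive) gives (1, -1, -2).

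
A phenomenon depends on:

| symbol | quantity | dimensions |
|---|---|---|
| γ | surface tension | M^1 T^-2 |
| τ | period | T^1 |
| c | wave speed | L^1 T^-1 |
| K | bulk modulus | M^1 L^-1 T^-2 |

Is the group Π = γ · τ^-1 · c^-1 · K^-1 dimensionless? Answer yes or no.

Sum the exponent of each base dimension across the product:
  M: [γ]_M − [τ]_M − [c]_M − [K]_M = (1) − (0) − (0) − (1) = 0
  L: [γ]_L − [τ]_L − [c]_L − [K]_L = (0) − (0) − (1) − (-1) = 0
  T: [γ]_T − [τ]_T − [c]_T − [K]_T = (-2) − (1) − (-1) − (-2) = 0
  N: [γ]_N − [τ]_N − [c]_N − [K]_N = (0) − (0) − (0) − (0) = 0
All base exponents vanish — dimensionless.

yes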